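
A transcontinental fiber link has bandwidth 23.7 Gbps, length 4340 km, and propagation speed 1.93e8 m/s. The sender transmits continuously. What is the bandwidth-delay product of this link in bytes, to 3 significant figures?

66600000 bytes

Propagation delay = 4340000 / 193000000 = 0.022487 s.
BDP = R × t_prop = 23700000000 × 0.022487 = 532943000 bits.
In bytes: 532943000/8 = 66600000 bytes.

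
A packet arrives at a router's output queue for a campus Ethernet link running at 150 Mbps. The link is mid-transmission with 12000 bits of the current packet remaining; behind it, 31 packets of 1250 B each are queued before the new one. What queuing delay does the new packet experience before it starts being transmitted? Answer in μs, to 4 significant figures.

2147 μs

Each queued packet: L/R = 10000/150000000 = 66.6667 μs.
31 queued → 2066.67 μs.
Plus remaining 12000 bits of current packet: 80 μs.
Queuing delay = 2147 μs.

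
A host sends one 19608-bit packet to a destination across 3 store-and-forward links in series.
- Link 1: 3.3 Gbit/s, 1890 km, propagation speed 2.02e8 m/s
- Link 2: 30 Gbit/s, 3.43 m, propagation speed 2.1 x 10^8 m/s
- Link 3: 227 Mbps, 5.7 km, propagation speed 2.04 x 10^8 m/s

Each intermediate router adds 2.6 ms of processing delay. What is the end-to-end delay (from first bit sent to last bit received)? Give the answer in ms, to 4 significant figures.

Transmission delays (L/R per hop): 0.00594182, 0.0006536, 0.0863789 ms; sum = 0.0929743 ms.
Propagation delays (d/s per hop): 9.35644, 1.63333e-05, 0.0279412 ms; sum = 9.38439 ms.
Processing at 2 router(s): 2 × 2.6 ms = 5.2 ms.
End-to-end = 14.68 ms.

14.68 ms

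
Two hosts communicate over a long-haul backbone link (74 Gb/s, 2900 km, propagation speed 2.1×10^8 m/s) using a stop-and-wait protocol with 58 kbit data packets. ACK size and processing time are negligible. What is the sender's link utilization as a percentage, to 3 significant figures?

0.00284 %

t_tx = L/R = 58000/74000000000 = 7.83784e-07 s.
t_prop = 2900000/210000000 = 0.0138095 s; RTT = 0.027619 s.
Cycle = t_tx + RTT = 0.0276198 s.
Utilization = t_tx / cycle = 7.83784e-07/0.0276198 = 0.00284 %.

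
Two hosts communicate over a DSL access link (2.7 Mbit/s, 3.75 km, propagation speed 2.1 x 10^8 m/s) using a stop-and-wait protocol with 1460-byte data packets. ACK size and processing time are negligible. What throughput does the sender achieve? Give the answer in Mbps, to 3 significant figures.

2.68 Mbps

t_tx = L/R = 11680/2700000 = 0.00432593 s.
t_prop = 3750/210000000 = 1.78571e-05 s; RTT = 3.57143e-05 s.
Cycle = t_tx + RTT = 0.00436164 s.
Throughput = L / cycle = 11680 / 0.00436164 = 2.68 Mbps.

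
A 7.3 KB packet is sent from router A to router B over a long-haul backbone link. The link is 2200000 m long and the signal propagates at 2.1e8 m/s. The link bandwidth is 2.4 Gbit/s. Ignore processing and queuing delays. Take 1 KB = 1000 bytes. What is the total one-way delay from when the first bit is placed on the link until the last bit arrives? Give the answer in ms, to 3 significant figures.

L = 58400 bits.
Transmission delay = L/R = 58400 / 2400000000 = 0.0243333 ms.
Propagation delay = d/s = 2200000 m / 210000000 m/s = 10.4762 ms.
Total = 10.5 ms.

10.5 ms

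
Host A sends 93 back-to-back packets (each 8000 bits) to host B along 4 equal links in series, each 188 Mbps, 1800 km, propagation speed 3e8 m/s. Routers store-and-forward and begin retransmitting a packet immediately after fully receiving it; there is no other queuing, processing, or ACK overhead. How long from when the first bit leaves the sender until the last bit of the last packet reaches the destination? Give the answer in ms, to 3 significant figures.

28.1 ms

Per-hop transmission t_tx = L/R = 8000/188000000 = 0.0425532 ms.
Per-hop propagation t_prop = 1800000/300000000 = 6 ms.
Pipeline fill: first packet needs 4·t_tx to clear all hops; remaining 92 packets each add one t_tx.
Total = (4+93-1)·t_tx + 4·t_prop = 96·0.0425532 + 4·6 = 28.1 ms.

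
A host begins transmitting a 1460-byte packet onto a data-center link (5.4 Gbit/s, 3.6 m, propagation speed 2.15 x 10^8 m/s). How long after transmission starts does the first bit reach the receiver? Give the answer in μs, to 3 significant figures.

0.0167 μs

First bit experiences only propagation delay: d/s = 3.6/215000000 = 0.0167 μs.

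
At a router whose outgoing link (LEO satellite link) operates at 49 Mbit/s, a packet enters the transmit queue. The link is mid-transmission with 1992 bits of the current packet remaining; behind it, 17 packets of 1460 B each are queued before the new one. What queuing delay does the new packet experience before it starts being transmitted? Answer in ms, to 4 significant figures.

4.093 ms

Each queued packet: L/R = 11680/49000000 = 0.238367 ms.
17 queued → 4.05224 ms.
Plus remaining 1992 bits of current packet: 0.0406531 ms.
Queuing delay = 4.093 ms.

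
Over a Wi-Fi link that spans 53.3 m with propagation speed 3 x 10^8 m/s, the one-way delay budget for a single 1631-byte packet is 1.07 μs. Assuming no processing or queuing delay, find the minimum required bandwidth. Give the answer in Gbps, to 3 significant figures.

14.6 Gbps

L = 13048 bits.
Propagation delay = 53.3 / 300000000 = 0.177667 μs.
Transmission budget = 1.07 − 0.177667 = 0.892333 μs.
R ≥ L / t_tx = 13048 bits / 8.92333e-07 s = 14.6 Gbps.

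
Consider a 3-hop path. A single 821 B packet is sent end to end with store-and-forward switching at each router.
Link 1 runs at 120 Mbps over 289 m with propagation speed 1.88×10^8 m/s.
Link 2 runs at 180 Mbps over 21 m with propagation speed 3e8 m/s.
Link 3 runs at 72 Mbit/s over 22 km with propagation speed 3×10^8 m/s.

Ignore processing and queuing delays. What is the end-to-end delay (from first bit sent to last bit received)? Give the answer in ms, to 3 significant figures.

0.257 ms

L = 821 × 8 = 6568 bits.
Transmission delays (L/R per hop): 0.0547333, 0.0364889, 0.0912222 ms; sum = 0.182444 ms.
Propagation delays (d/s per hop): 0.00153723, 7e-05, 0.0733333 ms; sum = 0.0749406 ms.
End-to-end = 0.257 ms.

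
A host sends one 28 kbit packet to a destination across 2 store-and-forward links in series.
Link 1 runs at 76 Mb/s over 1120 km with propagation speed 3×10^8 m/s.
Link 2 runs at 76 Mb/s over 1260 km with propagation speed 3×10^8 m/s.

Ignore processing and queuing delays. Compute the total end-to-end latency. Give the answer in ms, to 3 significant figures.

L = 28000 bits.
Transmission delay per hop = L/R = 28000/76000000 = 0.368421 ms; 2 hops → 0.736842 ms.
Propagation delays (d/s per hop): 3.73333, 4.2 ms; sum = 7.93333 ms.
End-to-end = 8.67 ms.

8.67 ms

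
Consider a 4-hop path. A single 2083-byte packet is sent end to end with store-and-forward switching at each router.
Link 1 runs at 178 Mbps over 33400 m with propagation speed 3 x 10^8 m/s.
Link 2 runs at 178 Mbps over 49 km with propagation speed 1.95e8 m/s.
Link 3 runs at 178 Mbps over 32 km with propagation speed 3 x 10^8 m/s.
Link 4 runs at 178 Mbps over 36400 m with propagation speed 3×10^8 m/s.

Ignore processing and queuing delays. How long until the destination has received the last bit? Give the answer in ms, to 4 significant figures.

0.9651 ms

L = 2083 × 8 = 16664 bits.
Transmission delay per hop = L/R = 16664/178000000 = 0.093618 ms; 4 hops → 0.374472 ms.
Propagation delays (d/s per hop): 0.111333, 0.251282, 0.106667, 0.121333 ms; sum = 0.590615 ms.
End-to-end = 0.9651 ms.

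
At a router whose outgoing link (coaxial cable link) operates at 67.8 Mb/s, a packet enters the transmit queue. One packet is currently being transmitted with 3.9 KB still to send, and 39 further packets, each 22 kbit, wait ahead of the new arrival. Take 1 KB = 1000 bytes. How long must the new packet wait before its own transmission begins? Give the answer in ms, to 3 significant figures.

Each queued packet: L/R = 22000/67800000 = 0.324484 ms.
39 queued → 12.6549 ms.
Plus remaining 31200 bits of current packet: 0.460177 ms.
Queuing delay = 13.1 ms.

13.1 ms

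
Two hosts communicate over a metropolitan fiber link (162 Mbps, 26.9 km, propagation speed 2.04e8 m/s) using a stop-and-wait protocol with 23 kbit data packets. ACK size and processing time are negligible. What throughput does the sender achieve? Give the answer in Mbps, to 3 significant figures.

t_tx = L/R = 23000/162000000 = 0.000141975 s.
t_prop = 26900/204000000 = 0.000131863 s; RTT = 0.000263725 s.
Cycle = t_tx + RTT = 0.000405701 s.
Throughput = L / cycle = 23000 / 0.000405701 = 56.7 Mbps.

56.7 Mbps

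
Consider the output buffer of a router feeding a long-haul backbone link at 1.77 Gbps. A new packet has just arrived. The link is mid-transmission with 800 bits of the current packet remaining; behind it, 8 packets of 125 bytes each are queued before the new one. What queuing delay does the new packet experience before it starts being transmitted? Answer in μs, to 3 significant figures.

4.97 μs

Each queued packet: L/R = 1000/1770000000 = 0.564972 μs.
8 queued → 4.51977 μs.
Plus remaining 800 bits of current packet: 0.451977 μs.
Queuing delay = 4.97 μs.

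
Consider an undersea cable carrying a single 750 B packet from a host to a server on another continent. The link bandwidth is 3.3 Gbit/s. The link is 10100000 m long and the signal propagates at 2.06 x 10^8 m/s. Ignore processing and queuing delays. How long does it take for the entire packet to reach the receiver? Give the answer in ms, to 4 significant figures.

49.03 ms

L = 750 × 8 = 6000 bits.
Transmission delay = L/R = 6000 / 3300000000 = 0.00181818 ms.
Propagation delay = d/s = 10100000 m / 206000000 m/s = 49.0291 ms.
Total = 49.03 ms.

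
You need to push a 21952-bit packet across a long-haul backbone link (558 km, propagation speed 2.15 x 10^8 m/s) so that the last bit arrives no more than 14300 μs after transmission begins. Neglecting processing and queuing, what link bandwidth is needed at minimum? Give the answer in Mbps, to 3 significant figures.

Propagation delay = 558000 / 215000000 = 2595.35 μs.
Transmission budget = 14300 − 2595.35 = 11704.7 μs.
R ≥ L / t_tx = 21952 bits / 0.0117047 s = 1.88 Mbps.

1.88 Mbps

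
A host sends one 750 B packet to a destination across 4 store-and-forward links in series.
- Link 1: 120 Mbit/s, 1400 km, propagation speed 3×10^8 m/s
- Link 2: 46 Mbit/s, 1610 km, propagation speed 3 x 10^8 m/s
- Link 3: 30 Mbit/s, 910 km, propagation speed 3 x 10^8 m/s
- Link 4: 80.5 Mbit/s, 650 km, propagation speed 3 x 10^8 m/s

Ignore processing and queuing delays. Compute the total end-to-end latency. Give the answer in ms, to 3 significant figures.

L = 750 × 8 = 6000 bits.
Transmission delays (L/R per hop): 0.05, 0.130435, 0.2, 0.0745342 ms; sum = 0.454969 ms.
Propagation delays (d/s per hop): 4.66667, 5.36667, 3.03333, 2.16667 ms; sum = 15.2333 ms.
End-to-end = 15.7 ms.

15.7 ms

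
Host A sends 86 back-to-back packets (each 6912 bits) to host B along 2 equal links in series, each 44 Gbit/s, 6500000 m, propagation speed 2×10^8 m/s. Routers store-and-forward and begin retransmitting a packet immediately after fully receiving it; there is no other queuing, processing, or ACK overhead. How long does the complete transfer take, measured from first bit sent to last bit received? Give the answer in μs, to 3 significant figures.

Per-hop transmission t_tx = L/R = 6912/44000000000 = 0.157091 μs.
Per-hop propagation t_prop = 6500000/200000000 = 32500 μs.
Pipeline fill: first packet needs 2·t_tx to clear all hops; remaining 85 packets each add one t_tx.
Total = (2+86-1)·t_tx + 2·t_prop = 87·0.157091 + 2·32500 = 65000 μs.

65000 μs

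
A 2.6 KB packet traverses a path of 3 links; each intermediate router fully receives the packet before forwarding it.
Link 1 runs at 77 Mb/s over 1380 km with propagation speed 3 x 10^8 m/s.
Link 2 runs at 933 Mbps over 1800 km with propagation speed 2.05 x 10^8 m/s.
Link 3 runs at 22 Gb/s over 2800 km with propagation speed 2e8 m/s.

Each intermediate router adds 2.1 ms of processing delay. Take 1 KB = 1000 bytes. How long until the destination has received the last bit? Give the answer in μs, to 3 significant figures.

31900 μs

L = 20800 bits.
Transmission delays (L/R per hop): 270.13, 22.2937, 0.945455 μs; sum = 293.369 μs.
Propagation delays (d/s per hop): 4600, 8780.49, 14000 μs; sum = 27380.5 μs.
Processing at 2 router(s): 2 × 2.1 ms = 4200 μs.
End-to-end = 31900 μs.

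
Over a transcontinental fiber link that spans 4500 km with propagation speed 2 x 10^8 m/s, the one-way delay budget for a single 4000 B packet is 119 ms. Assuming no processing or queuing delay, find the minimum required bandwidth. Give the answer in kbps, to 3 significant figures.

332 kbps

L = 32000 bits.
Propagation delay = 4500000 / 200000000 = 22.5 ms.
Transmission budget = 119 − 22.5 = 96.5 ms.
R ≥ L / t_tx = 32000 bits / 0.0965 s = 332 kbps.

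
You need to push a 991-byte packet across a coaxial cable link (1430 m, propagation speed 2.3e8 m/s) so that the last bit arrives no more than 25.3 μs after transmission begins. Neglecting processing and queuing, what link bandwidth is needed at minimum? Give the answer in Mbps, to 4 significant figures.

415.5 Mbps

L = 7928 bits.
Propagation delay = 1430 / 2.3e+08 = 6.21739 μs.
Transmission budget = 25.3 − 6.21739 = 19.0826 μs.
R ≥ L / t_tx = 7928 bits / 1.90826e-05 s = 415.5 Mbps.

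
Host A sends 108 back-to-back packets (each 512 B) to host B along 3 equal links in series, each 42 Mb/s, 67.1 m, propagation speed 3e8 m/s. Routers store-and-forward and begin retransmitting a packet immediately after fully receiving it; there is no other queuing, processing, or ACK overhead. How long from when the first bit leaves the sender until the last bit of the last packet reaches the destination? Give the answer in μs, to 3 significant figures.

Per-hop transmission t_tx = L/R = 4096/42000000 = 97.5238 μs.
Per-hop propagation t_prop = 67.1/300000000 = 0.223667 μs.
Pipeline fill: first packet needs 3·t_tx to clear all hops; remaining 107 packets each add one t_tx.
Total = (3+108-1)·t_tx + 3·t_prop = 110·97.5238 + 3·0.223667 = 10700 μs.

10700 μs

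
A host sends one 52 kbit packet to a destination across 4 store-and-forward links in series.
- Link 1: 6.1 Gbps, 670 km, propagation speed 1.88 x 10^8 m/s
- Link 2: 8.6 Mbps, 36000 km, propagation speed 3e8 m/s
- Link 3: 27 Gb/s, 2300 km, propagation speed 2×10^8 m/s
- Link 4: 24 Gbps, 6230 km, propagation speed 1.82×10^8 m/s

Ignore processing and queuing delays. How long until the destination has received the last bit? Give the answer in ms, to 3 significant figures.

175 ms

L = 52000 bits.
Transmission delays (L/R per hop): 0.00852459, 6.04651, 0.00192593, 0.00216667 ms; sum = 6.05913 ms.
Propagation delays (d/s per hop): 3.56383, 120, 11.5, 34.2308 ms; sum = 169.295 ms.
End-to-end = 175 ms.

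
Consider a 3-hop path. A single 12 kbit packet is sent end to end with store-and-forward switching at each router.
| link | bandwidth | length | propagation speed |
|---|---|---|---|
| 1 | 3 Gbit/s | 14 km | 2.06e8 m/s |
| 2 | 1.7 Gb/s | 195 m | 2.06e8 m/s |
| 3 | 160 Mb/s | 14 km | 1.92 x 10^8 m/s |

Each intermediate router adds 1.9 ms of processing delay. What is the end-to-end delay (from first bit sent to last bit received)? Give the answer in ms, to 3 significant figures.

4.03 ms

L = 12000 bits.
Transmission delays (L/R per hop): 0.004, 0.00705882, 0.075 ms; sum = 0.0860588 ms.
Propagation delays (d/s per hop): 0.0679612, 0.000946602, 0.0729167 ms; sum = 0.141824 ms.
Processing at 2 router(s): 2 × 1.9 ms = 3.8 ms.
End-to-end = 4.03 ms.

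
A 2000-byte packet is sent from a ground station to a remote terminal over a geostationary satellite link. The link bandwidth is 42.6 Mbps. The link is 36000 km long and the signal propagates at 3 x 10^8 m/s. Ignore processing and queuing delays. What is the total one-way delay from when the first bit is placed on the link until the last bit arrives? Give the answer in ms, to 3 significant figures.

120 ms

L = 2000 × 8 = 16000 bits.
Transmission delay = L/R = 16000 / 42600000 = 0.375587 ms.
Propagation delay = d/s = 36000000 m / 300000000 m/s = 120 ms.
Total = 120 ms.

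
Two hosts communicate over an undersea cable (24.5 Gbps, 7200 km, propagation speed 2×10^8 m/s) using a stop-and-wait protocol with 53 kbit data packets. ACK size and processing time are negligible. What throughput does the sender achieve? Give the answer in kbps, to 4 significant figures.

736.1 kbps

t_tx = L/R = 53000/24500000000 = 2.16327e-06 s.
t_prop = 7200000/200000000 = 0.036 s; RTT = 0.072 s.
Cycle = t_tx + RTT = 0.0720022 s.
Throughput = L / cycle = 53000 / 0.0720022 = 736.1 kbps.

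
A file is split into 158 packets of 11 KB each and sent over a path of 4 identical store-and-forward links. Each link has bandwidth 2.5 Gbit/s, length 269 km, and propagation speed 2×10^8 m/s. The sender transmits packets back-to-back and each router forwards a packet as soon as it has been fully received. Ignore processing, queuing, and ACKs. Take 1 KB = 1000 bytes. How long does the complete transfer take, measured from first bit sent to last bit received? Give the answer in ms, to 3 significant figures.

Per-hop transmission t_tx = L/R = 88000/2500000000 = 0.0352 ms.
Per-hop propagation t_prop = 269000/200000000 = 1.345 ms.
Pipeline fill: first packet needs 4·t_tx to clear all hops; remaining 157 packets each add one t_tx.
Total = (4+158-1)·t_tx + 4·t_prop = 161·0.0352 + 4·1.345 = 11.0 ms.

11.0 ms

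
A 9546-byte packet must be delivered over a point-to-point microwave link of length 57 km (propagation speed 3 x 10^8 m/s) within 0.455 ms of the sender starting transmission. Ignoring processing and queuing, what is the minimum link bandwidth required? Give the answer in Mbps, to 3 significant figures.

288 Mbps

L = 76368 bits.
Propagation delay = 57000 / 300000000 = 0.19 ms.
Transmission budget = 0.455 − 0.19 = 0.265 ms.
R ≥ L / t_tx = 76368 bits / 0.000265 s = 288 Mbps.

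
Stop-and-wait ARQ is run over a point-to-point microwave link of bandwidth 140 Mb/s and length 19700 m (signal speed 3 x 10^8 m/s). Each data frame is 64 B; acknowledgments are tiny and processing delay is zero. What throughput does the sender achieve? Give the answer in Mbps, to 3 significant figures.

3.79 Mbps

t_tx = L/R = 512/140000000 = 3.65714e-06 s.
t_prop = 19700/300000000 = 6.56667e-05 s; RTT = 0.000131333 s.
Cycle = t_tx + RTT = 0.00013499 s.
Throughput = L / cycle = 512 / 0.00013499 = 3.79 Mbps.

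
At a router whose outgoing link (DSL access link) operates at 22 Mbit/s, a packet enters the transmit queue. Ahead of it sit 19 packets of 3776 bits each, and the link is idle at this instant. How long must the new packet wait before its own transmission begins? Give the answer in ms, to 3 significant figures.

3.26 ms

Each queued packet: L/R = 3776/22000000 = 0.171636 ms.
19 queued → 3.26109 ms.
Queuing delay = 3.26 ms.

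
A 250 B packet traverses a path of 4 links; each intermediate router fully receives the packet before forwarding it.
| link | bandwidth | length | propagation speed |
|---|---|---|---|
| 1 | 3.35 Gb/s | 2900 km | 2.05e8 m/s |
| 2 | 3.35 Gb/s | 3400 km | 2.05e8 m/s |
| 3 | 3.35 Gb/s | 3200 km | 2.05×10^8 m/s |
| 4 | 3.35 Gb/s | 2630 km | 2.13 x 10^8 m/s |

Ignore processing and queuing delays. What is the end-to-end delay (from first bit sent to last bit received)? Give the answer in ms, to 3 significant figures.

58.7 ms

L = 250 × 8 = 2000 bits.
Transmission delay per hop = L/R = 2000/3350000000 = 0.000597015 ms; 4 hops → 0.00238806 ms.
Propagation delays (d/s per hop): 14.1463, 16.5854, 15.6098, 12.3474 ms; sum = 58.6889 ms.
End-to-end = 58.7 ms.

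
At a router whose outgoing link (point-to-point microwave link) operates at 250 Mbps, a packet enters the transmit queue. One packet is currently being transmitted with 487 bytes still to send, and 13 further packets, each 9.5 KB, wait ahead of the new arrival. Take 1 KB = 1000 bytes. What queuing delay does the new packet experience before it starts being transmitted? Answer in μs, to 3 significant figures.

3970 μs

Each queued packet: L/R = 76000/250000000 = 304 μs.
13 queued → 3952 μs.
Plus remaining 3896 bits of current packet: 15.584 μs.
Queuing delay = 3970 μs.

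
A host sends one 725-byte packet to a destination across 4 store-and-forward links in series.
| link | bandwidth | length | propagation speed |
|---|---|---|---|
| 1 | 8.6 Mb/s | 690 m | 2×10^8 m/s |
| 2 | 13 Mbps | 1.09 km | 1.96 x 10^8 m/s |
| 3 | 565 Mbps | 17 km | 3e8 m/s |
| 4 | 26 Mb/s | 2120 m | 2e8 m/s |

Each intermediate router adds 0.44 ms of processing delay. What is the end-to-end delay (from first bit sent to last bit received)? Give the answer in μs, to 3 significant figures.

L = 725 × 8 = 5800 bits.
Transmission delays (L/R per hop): 674.419, 446.154, 10.2655, 223.077 μs; sum = 1353.91 μs.
Propagation delays (d/s per hop): 3.45, 5.56122, 56.6667, 10.6 μs; sum = 76.2779 μs.
Processing at 3 router(s): 3 × 0.44 ms = 1320 μs.
End-to-end = 2750 μs.

2750 μs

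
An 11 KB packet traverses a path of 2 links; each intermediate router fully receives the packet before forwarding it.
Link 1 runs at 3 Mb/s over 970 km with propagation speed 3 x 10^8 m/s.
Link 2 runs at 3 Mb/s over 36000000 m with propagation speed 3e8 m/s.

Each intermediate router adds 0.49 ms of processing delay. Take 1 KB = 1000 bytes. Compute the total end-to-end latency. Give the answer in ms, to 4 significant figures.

182.4 ms

L = 88000 bits.
Transmission delay per hop = L/R = 88000/3000000 = 29.3333 ms; 2 hops → 58.6667 ms.
Propagation delays (d/s per hop): 3.23333, 120 ms; sum = 123.233 ms.
Processing at 1 router(s): 1 × 0.49 ms = 0.49 ms.
End-to-end = 182.4 ms.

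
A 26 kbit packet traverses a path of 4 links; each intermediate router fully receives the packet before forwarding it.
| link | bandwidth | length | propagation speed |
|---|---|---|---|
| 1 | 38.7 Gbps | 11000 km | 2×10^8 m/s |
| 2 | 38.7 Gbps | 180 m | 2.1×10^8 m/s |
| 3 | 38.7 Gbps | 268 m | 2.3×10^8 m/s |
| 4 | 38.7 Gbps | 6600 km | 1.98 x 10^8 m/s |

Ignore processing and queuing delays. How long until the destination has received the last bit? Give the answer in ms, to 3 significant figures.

L = 26000 bits.
Transmission delay per hop = L/R = 26000/38700000000 = 0.000671835 ms; 4 hops → 0.00268734 ms.
Propagation delays (d/s per hop): 55, 0.000857143, 0.00116522, 33.3333 ms; sum = 88.3354 ms.
End-to-end = 88.3 ms.

88.3 ms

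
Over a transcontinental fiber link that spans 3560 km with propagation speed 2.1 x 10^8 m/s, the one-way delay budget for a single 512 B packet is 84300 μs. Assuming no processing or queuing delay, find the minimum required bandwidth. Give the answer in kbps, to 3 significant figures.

L = 4096 bits.
Propagation delay = 3560000 / 210000000 = 16952.4 μs.
Transmission budget = 84300 − 16952.4 = 67347.6 μs.
R ≥ L / t_tx = 4096 bits / 0.0673476 s = 60.8 kbps.

60.8 kbps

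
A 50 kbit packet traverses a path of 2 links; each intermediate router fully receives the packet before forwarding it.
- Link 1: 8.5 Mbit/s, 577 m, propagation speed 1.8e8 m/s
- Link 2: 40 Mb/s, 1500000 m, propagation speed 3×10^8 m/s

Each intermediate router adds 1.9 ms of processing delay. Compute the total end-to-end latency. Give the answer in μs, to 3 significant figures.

L = 50000 bits.
Transmission delays (L/R per hop): 5882.35, 1250 μs; sum = 7132.35 μs.
Propagation delays (d/s per hop): 3.20556, 5000 μs; sum = 5003.21 μs.
Processing at 1 router(s): 1 × 1.9 ms = 1900 μs.
End-to-end = 14000 μs.

14000 μs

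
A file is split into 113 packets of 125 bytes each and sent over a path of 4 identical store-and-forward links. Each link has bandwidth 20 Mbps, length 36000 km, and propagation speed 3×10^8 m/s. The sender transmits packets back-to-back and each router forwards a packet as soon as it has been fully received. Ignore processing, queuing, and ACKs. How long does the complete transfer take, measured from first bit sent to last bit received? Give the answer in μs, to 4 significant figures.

Per-hop transmission t_tx = L/R = 1000/20000000 = 50 μs.
Per-hop propagation t_prop = 36000000/300000000 = 120000 μs.
Pipeline fill: first packet needs 4·t_tx to clear all hops; remaining 112 packets each add one t_tx.
Total = (4+113-1)·t_tx + 4·t_prop = 116·50 + 4·120000 = 485800 μs.

485800 μs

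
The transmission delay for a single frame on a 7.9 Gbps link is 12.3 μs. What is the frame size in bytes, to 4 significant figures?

12150 bytes

L = R × t_tx = 7900000000 b/s × 1.23e-05 s = 97170 bits.
In bytes: 97170 / 8 = 12150 bytes.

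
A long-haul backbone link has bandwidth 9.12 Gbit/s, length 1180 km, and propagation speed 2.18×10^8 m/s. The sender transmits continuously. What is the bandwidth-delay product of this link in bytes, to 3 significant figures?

6170000 bytes

Propagation delay = 1180000 / 2.18e+08 = 0.00541284 s.
BDP = R × t_prop = 9120000000 × 0.00541284 = 49365100 bits.
In bytes: 49365100/8 = 6170000 bytes.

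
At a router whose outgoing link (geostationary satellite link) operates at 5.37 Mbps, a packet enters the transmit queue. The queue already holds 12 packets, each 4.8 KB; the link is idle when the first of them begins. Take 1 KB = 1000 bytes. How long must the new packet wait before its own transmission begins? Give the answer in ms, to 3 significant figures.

85.8 ms

Each queued packet: L/R = 38400/5370000 = 7.15084 ms.
12 queued → 85.8101 ms.
Queuing delay = 85.8 ms.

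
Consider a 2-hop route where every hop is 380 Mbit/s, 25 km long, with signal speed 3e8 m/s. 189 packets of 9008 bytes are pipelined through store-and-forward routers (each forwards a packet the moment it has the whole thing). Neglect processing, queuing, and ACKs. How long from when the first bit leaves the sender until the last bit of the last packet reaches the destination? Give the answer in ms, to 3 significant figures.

Per-hop transmission t_tx = L/R = 72064/380000000 = 0.189642 ms.
Per-hop propagation t_prop = 25000/300000000 = 0.0833333 ms.
Pipeline fill: first packet needs 2·t_tx to clear all hops; remaining 188 packets each add one t_tx.
Total = (2+189-1)·t_tx + 2·t_prop = 190·0.189642 + 2·0.0833333 = 36.2 ms.

36.2 ms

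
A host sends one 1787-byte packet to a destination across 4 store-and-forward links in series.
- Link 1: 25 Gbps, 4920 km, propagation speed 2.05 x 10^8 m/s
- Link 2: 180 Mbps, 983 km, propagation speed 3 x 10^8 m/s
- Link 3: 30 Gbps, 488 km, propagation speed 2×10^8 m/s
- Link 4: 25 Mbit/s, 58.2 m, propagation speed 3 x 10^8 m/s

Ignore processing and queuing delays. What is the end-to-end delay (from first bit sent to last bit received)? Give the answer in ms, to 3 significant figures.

30.4 ms

L = 1787 × 8 = 14296 bits.
Transmission delays (L/R per hop): 0.00057184, 0.0794222, 0.000476533, 0.57184 ms; sum = 0.652311 ms.
Propagation delays (d/s per hop): 24, 3.27667, 2.44, 0.000194 ms; sum = 29.7169 ms.
End-to-end = 30.4 ms.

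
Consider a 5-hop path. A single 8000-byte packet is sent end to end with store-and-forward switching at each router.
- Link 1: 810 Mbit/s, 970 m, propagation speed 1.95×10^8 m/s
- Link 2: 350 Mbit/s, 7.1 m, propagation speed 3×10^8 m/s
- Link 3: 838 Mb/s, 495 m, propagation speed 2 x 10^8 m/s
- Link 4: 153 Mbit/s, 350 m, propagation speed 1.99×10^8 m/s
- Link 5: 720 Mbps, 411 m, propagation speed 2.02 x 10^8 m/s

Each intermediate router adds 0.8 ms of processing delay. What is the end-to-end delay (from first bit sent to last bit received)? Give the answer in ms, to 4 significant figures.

L = 8000 × 8 = 64000 bits.
Transmission delays (L/R per hop): 0.0790123, 0.182857, 0.0763723, 0.418301, 0.0888889 ms; sum = 0.845431 ms.
Propagation delays (d/s per hop): 0.00497436, 2.36667e-05, 0.002475, 0.00175879, 0.00203465 ms; sum = 0.0112665 ms.
Processing at 4 router(s): 4 × 0.8 ms = 3.2 ms.
End-to-end = 4.057 ms.

4.057 ms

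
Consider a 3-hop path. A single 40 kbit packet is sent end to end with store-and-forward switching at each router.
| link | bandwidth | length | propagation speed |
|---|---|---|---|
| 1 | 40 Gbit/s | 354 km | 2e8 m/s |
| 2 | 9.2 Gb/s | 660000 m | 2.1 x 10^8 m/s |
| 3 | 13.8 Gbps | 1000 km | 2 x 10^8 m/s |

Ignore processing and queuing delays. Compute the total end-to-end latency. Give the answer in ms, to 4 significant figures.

L = 40000 bits.
Transmission delays (L/R per hop): 0.001, 0.00434783, 0.00289855 ms; sum = 0.00824638 ms.
Propagation delays (d/s per hop): 1.77, 3.14286, 5 ms; sum = 9.91286 ms.
End-to-end = 9.921 ms.

9.921 ms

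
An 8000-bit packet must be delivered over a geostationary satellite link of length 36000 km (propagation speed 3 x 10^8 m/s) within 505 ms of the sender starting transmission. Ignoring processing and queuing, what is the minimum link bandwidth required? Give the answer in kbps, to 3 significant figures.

20.8 kbps

Propagation delay = 36000000 / 300000000 = 120 ms.
Transmission budget = 505 − 120 = 385 ms.
R ≥ L / t_tx = 8000 bits / 0.385 s = 20.8 kbps.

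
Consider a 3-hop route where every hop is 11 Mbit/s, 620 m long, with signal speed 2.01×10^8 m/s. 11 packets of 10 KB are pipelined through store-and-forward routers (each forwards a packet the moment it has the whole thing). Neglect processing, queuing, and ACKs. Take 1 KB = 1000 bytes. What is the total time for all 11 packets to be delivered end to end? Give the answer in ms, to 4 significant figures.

94.55 ms

Per-hop transmission t_tx = L/R = 80000/11000000 = 7.27273 ms.
Per-hop propagation t_prop = 620/2.01e+08 = 0.00308458 ms.
Pipeline fill: first packet needs 3·t_tx to clear all hops; remaining 10 packets each add one t_tx.
Total = (3+11-1)·t_tx + 3·t_prop = 13·7.27273 + 3·0.00308458 = 94.55 ms.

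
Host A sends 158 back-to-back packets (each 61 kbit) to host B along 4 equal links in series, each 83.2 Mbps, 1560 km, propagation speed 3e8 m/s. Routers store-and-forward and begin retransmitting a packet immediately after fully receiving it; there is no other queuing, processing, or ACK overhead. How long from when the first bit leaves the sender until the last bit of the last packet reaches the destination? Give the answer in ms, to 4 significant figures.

138.8 ms

Per-hop transmission t_tx = L/R = 61000/83200000 = 0.733173 ms.
Per-hop propagation t_prop = 1560000/300000000 = 5.2 ms.
Pipeline fill: first packet needs 4·t_tx to clear all hops; remaining 157 packets each add one t_tx.
Total = (4+158-1)·t_tx + 4·t_prop = 161·0.733173 + 4·5.2 = 138.8 ms.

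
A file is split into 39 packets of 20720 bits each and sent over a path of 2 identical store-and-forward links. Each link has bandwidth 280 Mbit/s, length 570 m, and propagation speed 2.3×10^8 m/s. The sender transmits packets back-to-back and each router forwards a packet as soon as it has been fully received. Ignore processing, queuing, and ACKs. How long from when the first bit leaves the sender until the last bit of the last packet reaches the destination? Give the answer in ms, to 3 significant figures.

2.96 ms

Per-hop transmission t_tx = L/R = 20720/280000000 = 0.074 ms.
Per-hop propagation t_prop = 570/2.3e+08 = 0.00247826 ms.
Pipeline fill: first packet needs 2·t_tx to clear all hops; remaining 38 packets each add one t_tx.
Total = (2+39-1)·t_tx + 2·t_prop = 40·0.074 + 2·0.00247826 = 2.96 ms.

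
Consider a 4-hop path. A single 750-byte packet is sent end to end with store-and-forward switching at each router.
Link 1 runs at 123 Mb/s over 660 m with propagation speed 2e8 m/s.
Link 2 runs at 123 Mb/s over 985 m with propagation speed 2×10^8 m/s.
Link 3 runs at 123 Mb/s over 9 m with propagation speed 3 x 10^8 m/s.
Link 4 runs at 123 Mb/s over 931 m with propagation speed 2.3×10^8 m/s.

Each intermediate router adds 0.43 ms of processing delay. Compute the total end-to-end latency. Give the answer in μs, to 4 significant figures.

1497 μs

L = 750 × 8 = 6000 bits.
Transmission delay per hop = L/R = 6000/123000000 = 48.7805 μs; 4 hops → 195.122 μs.
Propagation delays (d/s per hop): 3.3, 4.925, 0.03, 4.04783 μs; sum = 12.3028 μs.
Processing at 3 router(s): 3 × 0.43 ms = 1290 μs.
End-to-end = 1497 μs.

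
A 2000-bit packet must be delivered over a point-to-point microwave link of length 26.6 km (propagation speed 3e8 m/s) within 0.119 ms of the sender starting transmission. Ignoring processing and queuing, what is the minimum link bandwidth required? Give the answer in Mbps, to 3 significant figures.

Propagation delay = 26600 / 300000000 = 0.0886667 ms.
Transmission budget = 0.119 − 0.0886667 = 0.0303333 ms.
R ≥ L / t_tx = 2000 bits / 3.03333e-05 s = 65.9 Mbps.

65.9 Mbps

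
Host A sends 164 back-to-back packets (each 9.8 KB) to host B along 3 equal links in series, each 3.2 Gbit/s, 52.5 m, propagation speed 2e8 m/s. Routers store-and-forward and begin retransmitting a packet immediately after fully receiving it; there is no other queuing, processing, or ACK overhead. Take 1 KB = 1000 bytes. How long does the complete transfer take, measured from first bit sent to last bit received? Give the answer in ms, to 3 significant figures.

Per-hop transmission t_tx = L/R = 78400/3200000000 = 0.0245 ms.
Per-hop propagation t_prop = 52.5/200000000 = 0.0002625 ms.
Pipeline fill: first packet needs 3·t_tx to clear all hops; remaining 163 packets each add one t_tx.
Total = (3+164-1)·t_tx + 3·t_prop = 166·0.0245 + 3·0.0002625 = 4.07 ms.

4.07 ms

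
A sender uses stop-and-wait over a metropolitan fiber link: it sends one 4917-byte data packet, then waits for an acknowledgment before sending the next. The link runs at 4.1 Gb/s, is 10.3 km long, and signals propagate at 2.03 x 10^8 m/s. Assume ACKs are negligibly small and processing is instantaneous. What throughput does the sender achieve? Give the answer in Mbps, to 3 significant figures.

354 Mbps

t_tx = L/R = 39336/4.1e+09 = 9.59415e-06 s.
t_prop = 10300/2.03e+08 = 5.07389e-05 s; RTT = 0.000101478 s.
Cycle = t_tx + RTT = 0.000111072 s.
Throughput = L / cycle = 39336 / 0.000111072 = 354 Mbps.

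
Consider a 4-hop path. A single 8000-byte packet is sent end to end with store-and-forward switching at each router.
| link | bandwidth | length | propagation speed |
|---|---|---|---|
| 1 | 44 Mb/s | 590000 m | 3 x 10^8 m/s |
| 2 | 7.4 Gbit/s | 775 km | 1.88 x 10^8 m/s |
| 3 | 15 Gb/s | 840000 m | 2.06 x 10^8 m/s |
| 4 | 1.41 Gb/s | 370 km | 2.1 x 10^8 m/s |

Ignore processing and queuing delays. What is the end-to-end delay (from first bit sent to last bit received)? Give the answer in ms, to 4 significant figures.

L = 8000 × 8 = 64000 bits.
Transmission delays (L/R per hop): 1.45455, 0.00864865, 0.00426667, 0.0453901 ms; sum = 1.51285 ms.
Propagation delays (d/s per hop): 1.96667, 4.12234, 4.07767, 1.7619 ms; sum = 11.9286 ms.
End-to-end = 13.44 ms.

13.44 ms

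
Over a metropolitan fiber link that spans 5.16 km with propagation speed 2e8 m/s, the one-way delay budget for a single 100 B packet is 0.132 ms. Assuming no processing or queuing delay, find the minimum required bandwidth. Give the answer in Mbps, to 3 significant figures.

L = 800 bits.
Propagation delay = 5160 / 200000000 = 0.0258 ms.
Transmission budget = 0.132 − 0.0258 = 0.1062 ms.
R ≥ L / t_tx = 800 bits / 0.0001062 s = 7.53 Mbps.

7.53 Mbps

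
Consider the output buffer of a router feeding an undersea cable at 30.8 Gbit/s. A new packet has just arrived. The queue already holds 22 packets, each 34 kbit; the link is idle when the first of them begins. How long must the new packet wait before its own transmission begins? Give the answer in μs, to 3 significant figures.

24.3 μs

Each queued packet: L/R = 34000/30800000000 = 1.1039 μs.
22 queued → 24.2857 μs.
Queuing delay = 24.3 μs.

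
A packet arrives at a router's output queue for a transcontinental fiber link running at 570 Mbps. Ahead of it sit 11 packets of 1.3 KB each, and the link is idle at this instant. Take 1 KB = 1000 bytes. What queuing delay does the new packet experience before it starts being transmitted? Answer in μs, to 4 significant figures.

200.7 μs

Each queued packet: L/R = 10400/570000000 = 18.2456 μs.
11 queued → 200.702 μs.
Queuing delay = 200.7 μs.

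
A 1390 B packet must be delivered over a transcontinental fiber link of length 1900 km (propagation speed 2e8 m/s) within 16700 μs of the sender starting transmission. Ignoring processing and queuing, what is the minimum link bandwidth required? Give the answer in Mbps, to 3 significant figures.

1.54 Mbps

L = 11120 bits.
Propagation delay = 1900000 / 200000000 = 9500 μs.
Transmission budget = 16700 − 9500 = 7200 μs.
R ≥ L / t_tx = 11120 bits / 0.0072 s = 1.54 Mbps.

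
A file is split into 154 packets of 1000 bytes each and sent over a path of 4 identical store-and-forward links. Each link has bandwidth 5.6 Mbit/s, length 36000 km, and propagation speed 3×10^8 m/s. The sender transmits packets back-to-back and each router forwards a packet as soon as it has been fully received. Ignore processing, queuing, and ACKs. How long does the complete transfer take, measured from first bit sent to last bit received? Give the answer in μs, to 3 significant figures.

704000 μs

Per-hop transmission t_tx = L/R = 8000/5600000 = 1428.57 μs.
Per-hop propagation t_prop = 36000000/300000000 = 120000 μs.
Pipeline fill: first packet needs 4·t_tx to clear all hops; remaining 153 packets each add one t_tx.
Total = (4+154-1)·t_tx + 4·t_prop = 157·1428.57 + 4·120000 = 704000 μs.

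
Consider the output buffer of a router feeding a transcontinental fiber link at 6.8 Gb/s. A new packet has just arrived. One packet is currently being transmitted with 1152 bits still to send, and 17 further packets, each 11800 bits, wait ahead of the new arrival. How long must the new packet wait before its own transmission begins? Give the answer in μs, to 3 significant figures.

Each queued packet: L/R = 11800/6800000000 = 1.73529 μs.
17 queued → 29.5 μs.
Plus remaining 1152 bits of current packet: 0.169412 μs.
Queuing delay = 29.7 μs.

29.7 μs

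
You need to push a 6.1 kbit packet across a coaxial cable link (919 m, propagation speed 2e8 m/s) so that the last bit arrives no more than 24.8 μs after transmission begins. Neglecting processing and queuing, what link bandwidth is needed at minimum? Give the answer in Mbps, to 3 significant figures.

Propagation delay = 919 / 200000000 = 4.595 μs.
Transmission budget = 24.8 − 4.595 = 20.205 μs.
R ≥ L / t_tx = 6100 bits / 2.0205e-05 s = 302 Mbps.

302 Mbps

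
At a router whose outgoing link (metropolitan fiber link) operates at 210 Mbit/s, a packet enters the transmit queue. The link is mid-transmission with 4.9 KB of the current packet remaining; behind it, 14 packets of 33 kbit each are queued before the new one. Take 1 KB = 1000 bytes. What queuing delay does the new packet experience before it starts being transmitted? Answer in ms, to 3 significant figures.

Each queued packet: L/R = 33000/210000000 = 0.157143 ms.
14 queued → 2.2 ms.
Plus remaining 39200 bits of current packet: 0.186667 ms.
Queuing delay = 2.39 ms.

2.39 ms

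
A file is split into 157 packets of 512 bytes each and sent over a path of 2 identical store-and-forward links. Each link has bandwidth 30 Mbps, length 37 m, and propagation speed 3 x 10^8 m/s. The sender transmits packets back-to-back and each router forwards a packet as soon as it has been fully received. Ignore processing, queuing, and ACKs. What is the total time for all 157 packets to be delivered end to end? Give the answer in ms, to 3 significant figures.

Per-hop transmission t_tx = L/R = 4096/30000000 = 0.136533 ms.
Per-hop propagation t_prop = 37/300000000 = 0.000123333 ms.
Pipeline fill: first packet needs 2·t_tx to clear all hops; remaining 156 packets each add one t_tx.
Total = (2+157-1)·t_tx + 2·t_prop = 158·0.136533 + 2·0.000123333 = 21.6 ms.

21.6 ms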